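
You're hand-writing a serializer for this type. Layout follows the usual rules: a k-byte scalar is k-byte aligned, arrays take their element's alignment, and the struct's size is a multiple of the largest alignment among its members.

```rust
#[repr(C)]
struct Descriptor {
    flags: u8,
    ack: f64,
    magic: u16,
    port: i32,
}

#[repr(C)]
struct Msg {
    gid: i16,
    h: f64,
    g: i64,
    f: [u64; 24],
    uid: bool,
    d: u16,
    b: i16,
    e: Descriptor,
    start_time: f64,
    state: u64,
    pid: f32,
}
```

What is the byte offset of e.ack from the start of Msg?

Descriptor: @0: flags [1B, align 1] → 1; +7 pad (align 8); @8: ack [8B, align 8] → 16; @16: magic [2B, align 2] → 18; +2 pad (align 4); @20: port [4B, align 4] → 24; size 24, align 8
@0: gid [2B, align 2] → 2
+6 pad (align 8)
@8: h [8B, align 8] → 16
@16: g [8B, align 8] → 24
@24: f [192B, align 8] → 216
@216: uid [1B, align 1] → 217
+1 pad (align 2)
@218: d [2B, align 2] → 220
@220: b [2B, align 2] → 222
+2 pad (align 8)
@224: e [24B, align 8] → 248
within Descriptor: ack at 8
224 + 8 = 232

232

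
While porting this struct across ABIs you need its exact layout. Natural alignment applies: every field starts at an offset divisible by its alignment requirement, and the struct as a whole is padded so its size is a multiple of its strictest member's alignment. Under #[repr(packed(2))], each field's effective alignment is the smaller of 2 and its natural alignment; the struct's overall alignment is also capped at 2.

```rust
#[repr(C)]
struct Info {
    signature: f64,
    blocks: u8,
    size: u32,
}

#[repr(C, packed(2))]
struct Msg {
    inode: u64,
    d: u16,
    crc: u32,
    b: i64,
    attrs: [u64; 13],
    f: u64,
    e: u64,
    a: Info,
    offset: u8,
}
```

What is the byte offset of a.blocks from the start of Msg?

Info: 0..8  signature  (8B, 8-aligned); 8..9  blocks  (1B, 1-aligned); 9..12  -- padding (3B); 12..16  size  (4B, 4-aligned); sizeof = 16, alignof = 8
0..8  inode  (8B, 2-aligned)
8..10  d  (2B, 2-aligned)
10..14  crc  (4B, 2-aligned)
14..22  b  (8B, 2-aligned)
22..126  attrs  (104B, 2-aligned)
126..134  f  (8B, 2-aligned)
134..142  e  (8B, 2-aligned)
142..158  a  (16B, 2-aligned)
within Info: blocks at 8
142 + 8 = 150

150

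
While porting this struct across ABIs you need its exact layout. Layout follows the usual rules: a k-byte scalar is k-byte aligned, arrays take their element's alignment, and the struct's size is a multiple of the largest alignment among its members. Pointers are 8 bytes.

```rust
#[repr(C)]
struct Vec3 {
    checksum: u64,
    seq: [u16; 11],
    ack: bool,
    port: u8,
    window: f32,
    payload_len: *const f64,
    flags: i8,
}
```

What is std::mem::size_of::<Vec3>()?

56

@0: checksum [8B, align 8] → 8
@8: seq [22B, align 2] → 30
@30: ack [1B, align 1] → 31
@31: port [1B, align 1] → 32
@32: window [4B, align 4] → 36
+4 pad (align 8)
@40: payload_len [8B, align 8] → 48
@48: flags [1B, align 1] → 49
+7 tail pad (align 8)
size 56, align 8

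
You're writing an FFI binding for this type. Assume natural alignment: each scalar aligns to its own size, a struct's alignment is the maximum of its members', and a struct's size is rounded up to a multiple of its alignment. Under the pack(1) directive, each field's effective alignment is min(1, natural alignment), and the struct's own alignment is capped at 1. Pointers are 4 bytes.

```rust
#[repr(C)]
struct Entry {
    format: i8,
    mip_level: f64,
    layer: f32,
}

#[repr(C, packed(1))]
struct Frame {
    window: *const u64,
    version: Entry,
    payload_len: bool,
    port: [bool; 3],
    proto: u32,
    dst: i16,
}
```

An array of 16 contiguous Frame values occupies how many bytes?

608

Entry: @0: format [1B, align 1] → 1; +7 pad (align 8); @8: mip_level [8B, align 8] → 16; @16: layer [4B, align 4] → 20; +4 tail pad (align 8); size 24, align 8
@0: window [4B, align 1] → 4
@4: version [24B, align 1] → 28
@28: payload_len [1B, align 1] → 29
@29: port [3B, align 1] → 32
@32: proto [4B, align 1] → 36
@36: dst [2B, align 1] → 38
size 38, align 1
array of 16: 16 × 38 = 608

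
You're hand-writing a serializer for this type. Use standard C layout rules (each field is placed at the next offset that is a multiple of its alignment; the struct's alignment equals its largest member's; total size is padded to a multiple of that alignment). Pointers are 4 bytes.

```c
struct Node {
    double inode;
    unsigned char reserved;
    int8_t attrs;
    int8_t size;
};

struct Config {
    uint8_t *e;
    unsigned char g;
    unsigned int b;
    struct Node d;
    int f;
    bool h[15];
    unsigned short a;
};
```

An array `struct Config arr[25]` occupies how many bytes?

Node: inode at 0 (size 8, align 8) → ends 8; reserved at 8 (size 1, align 1) → ends 9; attrs at 9 (size 1, align 1) → ends 10; size at 10 (size 1, align 1) → ends 11; tail pad 5 to reach multiple of 8; total 16 bytes, alignment 8
e at 0 (size 4, align 4) → ends 4
g at 4 (size 1, align 1) → ends 5
pad 3 to align 4 for b
b at 8 (size 4, align 4) → ends 12
pad 4 to align 8 for d
d at 16 (size 16, align 8) → ends 32
f at 32 (size 4, align 4) → ends 36
h at 36 (size 15, align 1) → ends 51
pad 1 to align 2 for a
a at 52 (size 2, align 2) → ends 54
tail pad 2 to reach multiple of 8
total 56 bytes, alignment 8
array of 25: 25 × 56 = 1400

1400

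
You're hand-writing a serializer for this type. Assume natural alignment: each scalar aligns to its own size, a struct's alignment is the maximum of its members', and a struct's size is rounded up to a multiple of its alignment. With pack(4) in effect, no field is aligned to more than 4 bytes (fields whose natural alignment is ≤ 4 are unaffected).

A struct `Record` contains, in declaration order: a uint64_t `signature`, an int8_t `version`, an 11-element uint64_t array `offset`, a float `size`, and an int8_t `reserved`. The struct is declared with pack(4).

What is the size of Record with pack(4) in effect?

108

@0: signature [8B, align 4] → 8
@8: version [1B, align 1] → 9
+3 pad (align 4)
@12: offset [88B, align 4] → 100
@100: size [4B, align 4] → 104
@104: reserved [1B, align 1] → 105
+3 tail pad (align 4)
size 108, align 4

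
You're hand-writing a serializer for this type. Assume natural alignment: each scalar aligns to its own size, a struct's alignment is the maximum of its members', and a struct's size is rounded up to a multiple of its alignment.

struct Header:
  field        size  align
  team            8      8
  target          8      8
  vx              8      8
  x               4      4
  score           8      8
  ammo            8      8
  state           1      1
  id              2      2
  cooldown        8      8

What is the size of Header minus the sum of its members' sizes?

9

team at 0 (size 8, align 8) → ends 8
target at 8 (size 8, align 8) → ends 16
vx at 16 (size 8, align 8) → ends 24
x at 24 (size 4, align 4) → ends 28
pad 4 to align 8 for score
score at 32 (size 8, align 8) → ends 40
ammo at 40 (size 8, align 8) → ends 48
state at 48 (size 1, align 1) → ends 49
pad 1 to align 2 for id
id at 50 (size 2, align 2) → ends 52
pad 4 to align 8 for cooldown
cooldown at 56 (size 8, align 8) → ends 64
total 64 bytes, alignment 8
data bytes 55, size 64 → padding 9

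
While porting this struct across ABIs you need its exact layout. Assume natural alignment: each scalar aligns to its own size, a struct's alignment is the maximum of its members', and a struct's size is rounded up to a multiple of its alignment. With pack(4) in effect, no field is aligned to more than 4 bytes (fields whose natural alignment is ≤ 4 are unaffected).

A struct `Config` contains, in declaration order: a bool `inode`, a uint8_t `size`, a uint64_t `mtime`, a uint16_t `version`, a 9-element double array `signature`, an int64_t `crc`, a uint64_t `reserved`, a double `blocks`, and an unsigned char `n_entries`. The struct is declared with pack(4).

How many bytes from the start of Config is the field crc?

@0: inode [1B, align 1] → 1
@1: size [1B, align 1] → 2
+2 pad (align 4)
@4: mtime [8B, align 4] → 12
@12: version [2B, align 2] → 14
+2 pad (align 4)
@16: signature [72B, align 4] → 88
@88: crc [8B, align 4] → 96

88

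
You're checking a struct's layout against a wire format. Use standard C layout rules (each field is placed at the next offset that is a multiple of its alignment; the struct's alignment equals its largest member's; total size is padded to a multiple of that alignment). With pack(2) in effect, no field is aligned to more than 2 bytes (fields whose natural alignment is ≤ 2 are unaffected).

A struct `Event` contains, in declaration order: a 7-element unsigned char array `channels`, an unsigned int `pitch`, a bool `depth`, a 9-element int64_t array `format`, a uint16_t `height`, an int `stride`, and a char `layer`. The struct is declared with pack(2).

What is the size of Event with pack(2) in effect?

94

channels at 0 (size 7, align 1) → ends 7
pad 1 to align 2 for pitch
pitch at 8 (size 4, align 2) → ends 12
depth at 12 (size 1, align 1) → ends 13
pad 1 to align 2 for format
format at 14 (size 72, align 2) → ends 86
height at 86 (size 2, align 2) → ends 88
stride at 88 (size 4, align 2) → ends 92
layer at 92 (size 1, align 1) → ends 93
tail pad 1 to reach multiple of 2
total 94 bytes, alignment 2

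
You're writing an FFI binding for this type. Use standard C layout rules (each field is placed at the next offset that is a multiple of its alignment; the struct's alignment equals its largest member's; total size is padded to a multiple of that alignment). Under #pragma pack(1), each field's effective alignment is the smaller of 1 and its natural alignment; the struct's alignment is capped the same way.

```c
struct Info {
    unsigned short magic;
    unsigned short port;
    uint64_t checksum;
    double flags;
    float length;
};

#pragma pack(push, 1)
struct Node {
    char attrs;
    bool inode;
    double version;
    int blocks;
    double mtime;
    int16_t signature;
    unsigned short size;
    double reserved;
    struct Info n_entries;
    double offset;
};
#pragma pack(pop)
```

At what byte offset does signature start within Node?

22

Info: @0: magic [2B, align 2] → 2; @2: port [2B, align 2] → 4; +4 pad (align 8); @8: checksum [8B, align 8] → 16; @16: flags [8B, align 8] → 24; @24: length [4B, align 4] → 28; +4 tail pad (align 8); size 32, align 8
@0: attrs [1B, align 1] → 1
@1: inode [1B, align 1] → 2
@2: version [8B, align 1] → 10
@10: blocks [4B, align 1] → 14
@14: mtime [8B, align 1] → 22
@22: signature [2B, align 1] → 24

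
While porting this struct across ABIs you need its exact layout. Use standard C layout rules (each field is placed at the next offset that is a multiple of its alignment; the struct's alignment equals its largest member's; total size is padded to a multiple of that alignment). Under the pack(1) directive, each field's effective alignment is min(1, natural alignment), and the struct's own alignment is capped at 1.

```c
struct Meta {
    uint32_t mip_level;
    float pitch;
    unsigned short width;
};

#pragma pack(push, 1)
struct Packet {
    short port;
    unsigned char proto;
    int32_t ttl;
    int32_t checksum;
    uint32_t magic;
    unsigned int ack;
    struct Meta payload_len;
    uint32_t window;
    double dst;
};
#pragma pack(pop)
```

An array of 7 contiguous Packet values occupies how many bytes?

Meta: @0: mip_level [4B, align 4] → 4; @4: pitch [4B, align 4] → 8; @8: width [2B, align 2] → 10; +2 tail pad (align 4); size 12, align 4
@0: port [2B, align 1] → 2
@2: proto [1B, align 1] → 3
@3: ttl [4B, align 1] → 7
@7: checksum [4B, align 1] → 11
@11: magic [4B, align 1] → 15
@15: ack [4B, align 1] → 19
@19: payload_len [12B, align 1] → 31
@31: window [4B, align 1] → 35
@35: dst [8B, align 1] → 43
size 43, align 1
array of 7: 7 × 43 = 301

301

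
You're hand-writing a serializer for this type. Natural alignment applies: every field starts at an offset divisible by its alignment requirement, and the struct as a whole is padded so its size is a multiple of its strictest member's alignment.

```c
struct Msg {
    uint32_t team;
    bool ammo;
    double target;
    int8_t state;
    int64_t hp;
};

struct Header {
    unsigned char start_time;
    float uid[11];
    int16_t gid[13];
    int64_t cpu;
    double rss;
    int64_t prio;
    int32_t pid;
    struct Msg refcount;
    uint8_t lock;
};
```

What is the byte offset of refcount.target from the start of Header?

Msg: 0..4  team  (4B, 4-aligned); 4..5  ammo  (1B, 1-aligned); 5..8  -- padding (3B); 8..16  target  (8B, 8-aligned); 16..17  state  (1B, 1-aligned); 17..24  -- padding (7B); 24..32  hp  (8B, 8-aligned); sizeof = 32, alignof = 8
0..1  start_time  (1B, 1-aligned)
1..4  -- padding (3B)
4..48  uid  (44B, 4-aligned)
48..74  gid  (26B, 2-aligned)
74..80  -- padding (6B)
80..88  cpu  (8B, 8-aligned)
88..96  rss  (8B, 8-aligned)
96..104  prio  (8B, 8-aligned)
104..108  pid  (4B, 4-aligned)
108..112  -- padding (4B)
112..144  refcount  (32B, 8-aligned)
within Msg: target at 8
112 + 8 = 120

120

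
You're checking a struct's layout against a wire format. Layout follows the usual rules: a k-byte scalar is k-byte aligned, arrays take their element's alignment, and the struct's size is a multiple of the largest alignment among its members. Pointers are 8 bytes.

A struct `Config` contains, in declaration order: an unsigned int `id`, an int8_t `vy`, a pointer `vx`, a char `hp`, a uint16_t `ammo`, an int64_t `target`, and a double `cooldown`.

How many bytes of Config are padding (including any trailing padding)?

@0: id [4B, align 4] → 4
@4: vy [1B, align 1] → 5
+3 pad (align 8)
@8: vx [8B, align 8] → 16
@16: hp [1B, align 1] → 17
+1 pad (align 2)
@18: ammo [2B, align 2] → 20
+4 pad (align 8)
@24: target [8B, align 8] → 32
@32: cooldown [8B, align 8] → 40
size 40, align 8
data bytes 32, size 40 → padding 8

8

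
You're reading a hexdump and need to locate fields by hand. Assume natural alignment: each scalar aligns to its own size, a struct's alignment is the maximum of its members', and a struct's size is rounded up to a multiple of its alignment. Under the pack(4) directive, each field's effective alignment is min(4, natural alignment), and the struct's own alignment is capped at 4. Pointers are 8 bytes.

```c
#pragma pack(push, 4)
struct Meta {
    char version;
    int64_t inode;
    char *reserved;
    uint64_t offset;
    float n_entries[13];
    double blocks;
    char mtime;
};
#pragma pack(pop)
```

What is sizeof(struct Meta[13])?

1196

version at 0 (size 1, align 1) → ends 1
pad 3 to align 4 for inode
inode at 4 (size 8, align 4) → ends 12
reserved at 12 (size 8, align 4) → ends 20
offset at 20 (size 8, align 4) → ends 28
n_entries at 28 (size 52, align 4) → ends 80
blocks at 80 (size 8, align 4) → ends 88
mtime at 88 (size 1, align 1) → ends 89
tail pad 3 to reach multiple of 4
total 92 bytes, alignment 4
array of 13: 13 × 92 = 1196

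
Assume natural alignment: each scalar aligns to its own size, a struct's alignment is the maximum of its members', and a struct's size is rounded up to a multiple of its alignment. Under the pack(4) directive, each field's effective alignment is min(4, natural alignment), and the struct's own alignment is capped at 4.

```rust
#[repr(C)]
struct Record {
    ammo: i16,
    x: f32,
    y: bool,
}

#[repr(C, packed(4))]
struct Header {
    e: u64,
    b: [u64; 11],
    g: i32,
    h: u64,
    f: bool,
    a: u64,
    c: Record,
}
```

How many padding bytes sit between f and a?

3

Record: @0: ammo [2B, align 2] → 2; +2 pad (align 4); @4: x [4B, align 4] → 8; @8: y [1B, align 1] → 9; +3 tail pad (align 4); size 12, align 4
@0: e [8B, align 4] → 8
@8: b [88B, align 4] → 96
@96: g [4B, align 4] → 100
@100: h [8B, align 4] → 108
@108: f [1B, align 1] → 109
+3 pad (align 4)
@112: a [8B, align 4] → 120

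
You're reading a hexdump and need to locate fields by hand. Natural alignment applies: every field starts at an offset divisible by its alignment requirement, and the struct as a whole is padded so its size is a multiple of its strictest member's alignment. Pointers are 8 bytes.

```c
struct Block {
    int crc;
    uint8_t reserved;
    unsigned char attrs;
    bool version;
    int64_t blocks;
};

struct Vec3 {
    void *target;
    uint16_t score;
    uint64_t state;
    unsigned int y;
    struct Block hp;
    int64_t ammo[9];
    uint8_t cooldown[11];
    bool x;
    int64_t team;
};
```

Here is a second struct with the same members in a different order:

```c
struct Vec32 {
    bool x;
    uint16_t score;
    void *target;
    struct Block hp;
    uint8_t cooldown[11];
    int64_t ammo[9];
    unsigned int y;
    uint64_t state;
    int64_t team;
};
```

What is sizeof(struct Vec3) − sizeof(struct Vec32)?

0

Block: 0..4  crc  (4B, 4-aligned); 4..5  reserved  (1B, 1-aligned); 5..6  attrs  (1B, 1-aligned); 6..7  version  (1B, 1-aligned); 7..8  -- padding (1B); 8..16  blocks  (8B, 8-aligned); sizeof = 16, alignof = 8
0..8  target  (8B, 8-aligned)
8..10  score  (2B, 2-aligned)
10..16  -- padding (6B)
16..24  state  (8B, 8-aligned)
24..28  y  (4B, 4-aligned)
28..32  -- padding (4B)
32..48  hp  (16B, 8-aligned)
48..120  ammo  (72B, 8-aligned)
120..131  cooldown  (11B, 1-aligned)
131..132  x  (1B, 1-aligned)
132..136  -- padding (4B)
136..144  team  (8B, 8-aligned)
sizeof = 144, alignof = 8
— Vec32 —
0..1  x  (1B, 1-aligned)
1..2  -- padding (1B)
2..4  score  (2B, 2-aligned)
4..8  -- padding (4B)
8..16  target  (8B, 8-aligned)
16..32  hp  (16B, 8-aligned)
32..43  cooldown  (11B, 1-aligned)
43..48  -- padding (5B)
48..120  ammo  (72B, 8-aligned)
120..124  y  (4B, 4-aligned)
124..128  -- padding (4B)
128..136  state  (8B, 8-aligned)
136..144  team  (8B, 8-aligned)
sizeof = 144, alignof = 8
144 − 144 = 0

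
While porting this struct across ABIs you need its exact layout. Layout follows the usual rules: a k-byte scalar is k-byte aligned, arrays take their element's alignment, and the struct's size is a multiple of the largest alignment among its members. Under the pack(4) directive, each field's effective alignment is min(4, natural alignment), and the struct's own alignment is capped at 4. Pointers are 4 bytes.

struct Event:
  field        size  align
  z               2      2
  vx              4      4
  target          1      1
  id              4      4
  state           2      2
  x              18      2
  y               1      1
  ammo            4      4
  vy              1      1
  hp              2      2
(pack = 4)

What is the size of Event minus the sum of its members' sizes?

9

0..2  z  (2B, 2-aligned)
2..4  -- padding (2B)
4..8  vx  (4B, 4-aligned)
8..9  target  (1B, 1-aligned)
9..12  -- padding (3B)
12..16  id  (4B, 4-aligned)
16..18  state  (2B, 2-aligned)
18..36  x  (18B, 2-aligned)
36..37  y  (1B, 1-aligned)
37..40  -- padding (3B)
40..44  ammo  (4B, 4-aligned)
44..45  vy  (1B, 1-aligned)
45..46  -- padding (1B)
46..48  hp  (2B, 2-aligned)
sizeof = 48, alignof = 4
data bytes 39, size 48 → padding 9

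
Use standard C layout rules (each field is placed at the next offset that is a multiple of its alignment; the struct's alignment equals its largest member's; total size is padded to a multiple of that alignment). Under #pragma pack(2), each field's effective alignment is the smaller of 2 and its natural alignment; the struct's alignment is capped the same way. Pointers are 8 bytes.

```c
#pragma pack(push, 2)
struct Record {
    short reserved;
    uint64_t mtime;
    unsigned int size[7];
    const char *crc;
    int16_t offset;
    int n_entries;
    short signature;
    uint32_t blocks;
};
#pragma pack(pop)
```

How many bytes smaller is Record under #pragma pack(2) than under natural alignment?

natural layout:
  0..2  reserved  (2B, 2-aligned)
  2..8  -- padding (6B)
  8..16  mtime  (8B, 8-aligned)
  16..44  size  (28B, 4-aligned)
  44..48  -- padding (4B)
  48..56  crc  (8B, 8-aligned)
  56..58  offset  (2B, 2-aligned)
  58..60  -- padding (2B)
  60..64  n_entries  (4B, 4-aligned)
  64..66  signature  (2B, 2-aligned)
  66..68  -- padding (2B)
  68..72  blocks  (4B, 4-aligned)
  sizeof = 72, alignof = 8
packed(2) layout:
  0..2  reserved  (2B, 2-aligned)
  2..10  mtime  (8B, 2-aligned)
  10..38  size  (28B, 2-aligned)
  38..46  crc  (8B, 2-aligned)
  46..48  offset  (2B, 2-aligned)
  48..52  n_entries  (4B, 2-aligned)
  52..54  signature  (2B, 2-aligned)
  54..58  blocks  (4B, 2-aligned)
  sizeof = 58, alignof = 2
72 − 58 = 14

14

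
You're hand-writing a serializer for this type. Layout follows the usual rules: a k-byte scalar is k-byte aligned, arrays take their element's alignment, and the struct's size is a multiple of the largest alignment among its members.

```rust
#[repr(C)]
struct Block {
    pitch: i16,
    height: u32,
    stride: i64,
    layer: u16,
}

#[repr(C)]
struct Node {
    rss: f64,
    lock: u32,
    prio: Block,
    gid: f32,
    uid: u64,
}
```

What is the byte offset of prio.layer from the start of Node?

32

Block: 0..2  pitch  (2B, 2-aligned); 2..4  -- padding (2B); 4..8  height  (4B, 4-aligned); 8..16  stride  (8B, 8-aligned); 16..18  layer  (2B, 2-aligned); 18..24  -- tail padding (6B); sizeof = 24, alignof = 8
0..8  rss  (8B, 8-aligned)
8..12  lock  (4B, 4-aligned)
12..16  -- padding (4B)
16..40  prio  (24B, 8-aligned)
within Block: layer at 16
16 + 16 = 32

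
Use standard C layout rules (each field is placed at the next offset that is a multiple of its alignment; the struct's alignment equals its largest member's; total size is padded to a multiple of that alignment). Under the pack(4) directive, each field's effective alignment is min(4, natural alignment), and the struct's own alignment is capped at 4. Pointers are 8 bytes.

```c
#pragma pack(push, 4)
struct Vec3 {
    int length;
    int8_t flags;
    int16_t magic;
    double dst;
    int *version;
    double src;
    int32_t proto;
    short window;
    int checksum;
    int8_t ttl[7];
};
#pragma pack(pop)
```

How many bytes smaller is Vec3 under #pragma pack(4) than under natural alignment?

4

natural layout:
  0..4  length  (4B, 4-aligned)
  4..5  flags  (1B, 1-aligned)
  5..6  -- padding (1B)
  6..8  magic  (2B, 2-aligned)
  8..16  dst  (8B, 8-aligned)
  16..24  version  (8B, 8-aligned)
  24..32  src  (8B, 8-aligned)
  32..36  proto  (4B, 4-aligned)
  36..38  window  (2B, 2-aligned)
  38..40  -- padding (2B)
  40..44  checksum  (4B, 4-aligned)
  44..51  ttl  (7B, 1-aligned)
  51..56  -- tail padding (5B)
  sizeof = 56, alignof = 8
packed(4) layout:
  0..4  length  (4B, 4-aligned)
  4..5  flags  (1B, 1-aligned)
  5..6  -- padding (1B)
  6..8  magic  (2B, 2-aligned)
  8..16  dst  (8B, 4-aligned)
  16..24  version  (8B, 4-aligned)
  24..32  src  (8B, 4-aligned)
  32..36  proto  (4B, 4-aligned)
  36..38  window  (2B, 2-aligned)
  38..40  -- padding (2B)
  40..44  checksum  (4B, 4-aligned)
  44..51  ttl  (7B, 1-aligned)
  51..52  -- tail padding (1B)
  sizeof = 52, alignof = 4
56 − 52 = 4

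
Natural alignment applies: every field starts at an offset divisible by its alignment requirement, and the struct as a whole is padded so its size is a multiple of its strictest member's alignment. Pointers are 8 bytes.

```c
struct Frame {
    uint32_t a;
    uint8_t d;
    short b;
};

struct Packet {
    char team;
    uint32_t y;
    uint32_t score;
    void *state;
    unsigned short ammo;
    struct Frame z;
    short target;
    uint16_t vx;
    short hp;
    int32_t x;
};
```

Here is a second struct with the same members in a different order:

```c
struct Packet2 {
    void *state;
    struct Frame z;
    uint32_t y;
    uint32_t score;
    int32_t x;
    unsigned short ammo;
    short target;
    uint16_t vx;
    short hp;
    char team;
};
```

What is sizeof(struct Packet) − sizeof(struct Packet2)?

8

Frame: @0: a [4B, align 4] → 4; @4: d [1B, align 1] → 5; +1 pad (align 2); @6: b [2B, align 2] → 8; size 8, align 4
@0: team [1B, align 1] → 1
+3 pad (align 4)
@4: y [4B, align 4] → 8
@8: score [4B, align 4] → 12
+4 pad (align 8)
@16: state [8B, align 8] → 24
@24: ammo [2B, align 2] → 26
+2 pad (align 4)
@28: z [8B, align 4] → 36
@36: target [2B, align 2] → 38
@38: vx [2B, align 2] → 40
@40: hp [2B, align 2] → 42
+2 pad (align 4)
@44: x [4B, align 4] → 48
size 48, align 8
— Packet2 —
@0: state [8B, align 8] → 8
@8: z [8B, align 4] → 16
@16: y [4B, align 4] → 20
@20: score [4B, align 4] → 24
@24: x [4B, align 4] → 28
@28: ammo [2B, align 2] → 30
@30: target [2B, align 2] → 32
@32: vx [2B, align 2] → 34
@34: hp [2B, align 2] → 36
@36: team [1B, align 1] → 37
+3 tail pad (align 8)
size 40, align 8
48 − 40 = 8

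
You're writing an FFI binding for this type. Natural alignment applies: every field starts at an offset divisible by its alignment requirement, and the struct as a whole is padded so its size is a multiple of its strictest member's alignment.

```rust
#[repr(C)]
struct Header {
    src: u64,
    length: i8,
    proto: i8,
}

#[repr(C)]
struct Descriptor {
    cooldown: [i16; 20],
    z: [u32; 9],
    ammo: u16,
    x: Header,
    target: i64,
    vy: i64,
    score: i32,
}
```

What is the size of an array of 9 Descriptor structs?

1080

Header: src at 0 (size 8, align 8) → ends 8; length at 8 (size 1, align 1) → ends 9; proto at 9 (size 1, align 1) → ends 10; tail pad 6 to reach multiple of 8; total 16 bytes, alignment 8
cooldown at 0 (size 40, align 2) → ends 40
z at 40 (size 36, align 4) → ends 76
ammo at 76 (size 2, align 2) → ends 78
pad 2 to align 8 for x
x at 80 (size 16, align 8) → ends 96
target at 96 (size 8, align 8) → ends 104
vy at 104 (size 8, align 8) → ends 112
score at 112 (size 4, align 4) → ends 116
tail pad 4 to reach multiple of 8
total 120 bytes, alignment 8
array of 9: 9 × 120 = 1080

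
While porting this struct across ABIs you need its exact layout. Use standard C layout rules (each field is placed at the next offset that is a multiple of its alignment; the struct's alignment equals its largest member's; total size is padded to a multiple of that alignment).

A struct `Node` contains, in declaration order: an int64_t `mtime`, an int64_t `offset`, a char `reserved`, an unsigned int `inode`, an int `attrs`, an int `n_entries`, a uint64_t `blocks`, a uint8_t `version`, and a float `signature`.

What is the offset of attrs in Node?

mtime at 0 (size 8, align 8) → ends 8
offset at 8 (size 8, align 8) → ends 16
reserved at 16 (size 1, align 1) → ends 17
pad 3 to align 4 for inode
inode at 20 (size 4, align 4) → ends 24
attrs at 24 (size 4, align 4) → ends 28

24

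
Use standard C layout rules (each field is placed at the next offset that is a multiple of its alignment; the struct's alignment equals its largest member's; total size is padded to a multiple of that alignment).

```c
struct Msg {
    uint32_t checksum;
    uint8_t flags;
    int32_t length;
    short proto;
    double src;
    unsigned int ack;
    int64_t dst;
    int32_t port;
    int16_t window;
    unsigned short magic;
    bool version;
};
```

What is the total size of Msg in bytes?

56

checksum at 0 (size 4, align 4) → ends 4
flags at 4 (size 1, align 1) → ends 5
pad 3 to align 4 for length
length at 8 (size 4, align 4) → ends 12
proto at 12 (size 2, align 2) → ends 14
pad 2 to align 8 for src
src at 16 (size 8, align 8) → ends 24
ack at 24 (size 4, align 4) → ends 28
pad 4 to align 8 for dst
dst at 32 (size 8, align 8) → ends 40
port at 40 (size 4, align 4) → ends 44
window at 44 (size 2, align 2) → ends 46
magic at 46 (size 2, align 2) → ends 48
version at 48 (size 1, align 1) → ends 49
tail pad 7 to reach multiple of 8
total 56 bytes, alignment 8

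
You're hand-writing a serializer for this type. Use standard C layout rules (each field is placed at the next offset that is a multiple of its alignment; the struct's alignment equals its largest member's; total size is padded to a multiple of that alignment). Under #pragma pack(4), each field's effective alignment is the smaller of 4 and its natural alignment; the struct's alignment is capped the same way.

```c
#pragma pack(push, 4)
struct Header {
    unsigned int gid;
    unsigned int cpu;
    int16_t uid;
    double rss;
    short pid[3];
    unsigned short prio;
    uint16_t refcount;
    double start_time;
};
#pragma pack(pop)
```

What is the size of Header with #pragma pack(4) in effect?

gid at 0 (size 4, align 4) → ends 4
cpu at 4 (size 4, align 4) → ends 8
uid at 8 (size 2, align 2) → ends 10
pad 2 to align 4 for rss
rss at 12 (size 8, align 4) → ends 20
pid at 20 (size 6, align 2) → ends 26
prio at 26 (size 2, align 2) → ends 28
refcount at 28 (size 2, align 2) → ends 30
pad 2 to align 4 for start_time
start_time at 32 (size 8, align 4) → ends 40
total 40 bytes, alignment 4

40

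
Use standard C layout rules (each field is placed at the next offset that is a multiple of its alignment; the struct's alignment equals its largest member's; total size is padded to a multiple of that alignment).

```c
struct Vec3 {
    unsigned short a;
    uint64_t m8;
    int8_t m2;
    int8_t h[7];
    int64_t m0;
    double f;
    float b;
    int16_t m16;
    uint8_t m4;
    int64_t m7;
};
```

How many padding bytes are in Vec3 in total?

7

@0: a [2B, align 2] → 2
+6 pad (align 8)
@8: m8 [8B, align 8] → 16
@16: m2 [1B, align 1] → 17
@17: h [7B, align 1] → 24
@24: m0 [8B, align 8] → 32
@32: f [8B, align 8] → 40
@40: b [4B, align 4] → 44
@44: m16 [2B, align 2] → 46
@46: m4 [1B, align 1] → 47
+1 pad (align 8)
@48: m7 [8B, align 8] → 56
size 56, align 8
data bytes 49, size 56 → padding 7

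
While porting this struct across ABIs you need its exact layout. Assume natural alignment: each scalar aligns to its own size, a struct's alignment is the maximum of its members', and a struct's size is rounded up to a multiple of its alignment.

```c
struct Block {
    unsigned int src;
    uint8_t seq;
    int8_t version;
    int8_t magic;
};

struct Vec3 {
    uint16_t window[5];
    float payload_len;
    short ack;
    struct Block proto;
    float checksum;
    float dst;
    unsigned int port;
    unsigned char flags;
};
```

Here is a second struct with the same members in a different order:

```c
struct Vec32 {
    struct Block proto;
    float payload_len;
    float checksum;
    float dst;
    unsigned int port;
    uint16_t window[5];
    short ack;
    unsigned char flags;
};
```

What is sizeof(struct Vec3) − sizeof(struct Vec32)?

4

Block: src at 0 (size 4, align 4) → ends 4; seq at 4 (size 1, align 1) → ends 5; version at 5 (size 1, align 1) → ends 6; magic at 6 (size 1, align 1) → ends 7; tail pad 1 to reach multiple of 4; total 8 bytes, alignment 4
window at 0 (size 10, align 2) → ends 10
pad 2 to align 4 for payload_len
payload_len at 12 (size 4, align 4) → ends 16
ack at 16 (size 2, align 2) → ends 18
pad 2 to align 4 for proto
proto at 20 (size 8, align 4) → ends 28
checksum at 28 (size 4, align 4) → ends 32
dst at 32 (size 4, align 4) → ends 36
port at 36 (size 4, align 4) → ends 40
flags at 40 (size 1, align 1) → ends 41
tail pad 3 to reach multiple of 4
total 44 bytes, alignment 4
— Vec32 —
proto at 0 (size 8, align 4) → ends 8
payload_len at 8 (size 4, align 4) → ends 12
checksum at 12 (size 4, align 4) → ends 16
dst at 16 (size 4, align 4) → ends 20
port at 20 (size 4, align 4) → ends 24
window at 24 (size 10, align 2) → ends 34
ack at 34 (size 2, align 2) → ends 36
flags at 36 (size 1, align 1) → ends 37
tail pad 3 to reach multiple of 4
total 40 bytes, alignment 4
44 − 40 = 4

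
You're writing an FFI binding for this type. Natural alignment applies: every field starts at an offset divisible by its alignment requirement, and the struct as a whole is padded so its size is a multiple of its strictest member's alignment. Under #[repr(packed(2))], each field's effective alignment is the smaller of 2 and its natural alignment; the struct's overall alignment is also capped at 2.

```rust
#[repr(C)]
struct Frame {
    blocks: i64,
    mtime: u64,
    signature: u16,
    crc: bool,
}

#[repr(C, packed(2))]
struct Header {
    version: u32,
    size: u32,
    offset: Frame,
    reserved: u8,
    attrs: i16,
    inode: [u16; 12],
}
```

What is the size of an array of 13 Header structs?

Frame: @0: blocks [8B, align 8] → 8; @8: mtime [8B, align 8] → 16; @16: signature [2B, align 2] → 18; @18: crc [1B, align 1] → 19; +5 tail pad (align 8); size 24, align 8
@0: version [4B, align 2] → 4
@4: size [4B, align 2] → 8
@8: offset [24B, align 2] → 32
@32: reserved [1B, align 1] → 33
+1 pad (align 2)
@34: attrs [2B, align 2] → 36
@36: inode [24B, align 2] → 60
size 60, align 2
array of 13: 13 × 60 = 780

780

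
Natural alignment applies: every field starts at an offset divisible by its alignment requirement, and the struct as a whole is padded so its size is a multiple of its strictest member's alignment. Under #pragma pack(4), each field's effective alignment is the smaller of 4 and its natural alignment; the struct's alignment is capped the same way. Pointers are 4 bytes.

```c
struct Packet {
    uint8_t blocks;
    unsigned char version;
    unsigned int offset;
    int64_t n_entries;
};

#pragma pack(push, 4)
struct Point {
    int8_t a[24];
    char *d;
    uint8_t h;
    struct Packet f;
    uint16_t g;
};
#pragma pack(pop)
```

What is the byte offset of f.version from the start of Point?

33

Packet: 0..1  blocks  (1B, 1-aligned); 1..2  version  (1B, 1-aligned); 2..4  -- padding (2B); 4..8  offset  (4B, 4-aligned); 8..16  n_entries  (8B, 8-aligned); sizeof = 16, alignof = 8
0..24  a  (24B, 1-aligned)
24..28  d  (4B, 4-aligned)
28..29  h  (1B, 1-aligned)
29..32  -- padding (3B)
32..48  f  (16B, 4-aligned)
within Packet: version at 1
32 + 1 = 33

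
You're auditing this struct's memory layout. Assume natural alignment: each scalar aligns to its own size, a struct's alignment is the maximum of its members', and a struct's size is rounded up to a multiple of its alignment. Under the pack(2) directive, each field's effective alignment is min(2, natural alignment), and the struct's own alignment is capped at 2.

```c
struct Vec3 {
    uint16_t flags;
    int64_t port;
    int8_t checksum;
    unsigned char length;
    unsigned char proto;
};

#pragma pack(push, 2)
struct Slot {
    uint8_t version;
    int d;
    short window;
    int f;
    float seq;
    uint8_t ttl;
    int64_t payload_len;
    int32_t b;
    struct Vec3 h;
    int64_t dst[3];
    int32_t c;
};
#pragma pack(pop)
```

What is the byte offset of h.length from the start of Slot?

Vec3: 0..2  flags  (2B, 2-aligned); 2..8  -- padding (6B); 8..16  port  (8B, 8-aligned); 16..17  checksum  (1B, 1-aligned); 17..18  length  (1B, 1-aligned); 18..19  proto  (1B, 1-aligned); 19..24  -- tail padding (5B); sizeof = 24, alignof = 8
0..1  version  (1B, 1-aligned)
1..2  -- padding (1B)
2..6  d  (4B, 2-aligned)
6..8  window  (2B, 2-aligned)
8..12  f  (4B, 2-aligned)
12..16  seq  (4B, 2-aligned)
16..17  ttl  (1B, 1-aligned)
17..18  -- padding (1B)
18..26  payload_len  (8B, 2-aligned)
26..30  b  (4B, 2-aligned)
30..54  h  (24B, 2-aligned)
within Vec3: length at 17
30 + 17 = 47

47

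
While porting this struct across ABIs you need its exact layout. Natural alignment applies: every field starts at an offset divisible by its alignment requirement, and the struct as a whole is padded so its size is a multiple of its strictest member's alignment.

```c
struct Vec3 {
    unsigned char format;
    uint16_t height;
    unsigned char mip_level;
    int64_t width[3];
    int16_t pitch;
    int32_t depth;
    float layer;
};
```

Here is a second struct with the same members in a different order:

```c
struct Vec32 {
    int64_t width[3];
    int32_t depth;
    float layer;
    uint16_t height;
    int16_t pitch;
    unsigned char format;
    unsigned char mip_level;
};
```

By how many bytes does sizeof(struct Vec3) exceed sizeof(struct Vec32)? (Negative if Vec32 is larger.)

0..1  format  (1B, 1-aligned)
1..2  -- padding (1B)
2..4  height  (2B, 2-aligned)
4..5  mip_level  (1B, 1-aligned)
5..8  -- padding (3B)
8..32  width  (24B, 8-aligned)
32..34  pitch  (2B, 2-aligned)
34..36  -- padding (2B)
36..40  depth  (4B, 4-aligned)
40..44  layer  (4B, 4-aligned)
44..48  -- tail padding (4B)
sizeof = 48, alignof = 8
— Vec32 —
0..24  width  (24B, 8-aligned)
24..28  depth  (4B, 4-aligned)
28..32  layer  (4B, 4-aligned)
32..34  height  (2B, 2-aligned)
34..36  pitch  (2B, 2-aligned)
36..37  format  (1B, 1-aligned)
37..38  mip_level  (1B, 1-aligned)
38..40  -- tail padding (2B)
sizeof = 40, alignof = 8
48 − 40 = 8

8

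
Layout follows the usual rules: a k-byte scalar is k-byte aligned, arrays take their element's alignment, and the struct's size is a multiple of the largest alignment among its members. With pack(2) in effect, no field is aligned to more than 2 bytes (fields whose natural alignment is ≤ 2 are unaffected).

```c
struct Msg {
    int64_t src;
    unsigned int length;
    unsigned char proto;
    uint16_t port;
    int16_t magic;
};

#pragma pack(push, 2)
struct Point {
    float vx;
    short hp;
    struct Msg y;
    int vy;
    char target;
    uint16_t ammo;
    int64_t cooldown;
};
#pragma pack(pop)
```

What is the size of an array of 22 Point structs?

1012

Msg: @0: src [8B, align 8] → 8; @8: length [4B, align 4] → 12; @12: proto [1B, align 1] → 13; +1 pad (align 2); @14: port [2B, align 2] → 16; @16: magic [2B, align 2] → 18; +6 tail pad (align 8); size 24, align 8
@0: vx [4B, align 2] → 4
@4: hp [2B, align 2] → 6
@6: y [24B, align 2] → 30
@30: vy [4B, align 2] → 34
@34: target [1B, align 1] → 35
+1 pad (align 2)
@36: ammo [2B, align 2] → 38
@38: cooldown [8B, align 2] → 46
size 46, align 2
array of 22: 22 × 46 = 1012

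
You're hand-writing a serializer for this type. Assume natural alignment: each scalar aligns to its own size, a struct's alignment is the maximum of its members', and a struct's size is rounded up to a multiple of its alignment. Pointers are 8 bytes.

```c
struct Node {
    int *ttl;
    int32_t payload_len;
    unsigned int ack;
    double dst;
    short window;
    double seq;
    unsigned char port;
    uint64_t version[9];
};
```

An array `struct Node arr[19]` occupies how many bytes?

@0: ttl [8B, align 8] → 8
@8: payload_len [4B, align 4] → 12
@12: ack [4B, align 4] → 16
@16: dst [8B, align 8] → 24
@24: window [2B, align 2] → 26
+6 pad (align 8)
@32: seq [8B, align 8] → 40
@40: port [1B, align 1] → 41
+7 pad (align 8)
@48: version [72B, align 8] → 120
size 120, align 8
array of 19: 19 × 120 = 2280

2280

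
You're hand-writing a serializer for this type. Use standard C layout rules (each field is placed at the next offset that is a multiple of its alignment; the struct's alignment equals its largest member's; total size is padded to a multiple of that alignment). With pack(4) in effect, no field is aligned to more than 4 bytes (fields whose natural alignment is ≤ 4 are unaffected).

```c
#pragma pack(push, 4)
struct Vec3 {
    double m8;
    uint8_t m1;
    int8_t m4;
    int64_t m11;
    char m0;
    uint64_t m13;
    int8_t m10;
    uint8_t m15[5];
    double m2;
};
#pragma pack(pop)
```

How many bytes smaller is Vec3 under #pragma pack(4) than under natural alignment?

natural layout:
  0..8  m8  (8B, 8-aligned)
  8..9  m1  (1B, 1-aligned)
  9..10  m4  (1B, 1-aligned)
  10..16  -- padding (6B)
  16..24  m11  (8B, 8-aligned)
  24..25  m0  (1B, 1-aligned)
  25..32  -- padding (7B)
  32..40  m13  (8B, 8-aligned)
  40..41  m10  (1B, 1-aligned)
  41..46  m15  (5B, 1-aligned)
  46..48  -- padding (2B)
  48..56  m2  (8B, 8-aligned)
  sizeof = 56, alignof = 8
packed(4) layout:
  0..8  m8  (8B, 4-aligned)
  8..9  m1  (1B, 1-aligned)
  9..10  m4  (1B, 1-aligned)
  10..12  -- padding (2B)
  12..20  m11  (8B, 4-aligned)
  20..21  m0  (1B, 1-aligned)
  21..24  -- padding (3B)
  24..32  m13  (8B, 4-aligned)
  32..33  m10  (1B, 1-aligned)
  33..38  m15  (5B, 1-aligned)
  38..40  -- padding (2B)
  40..48  m2  (8B, 4-aligned)
  sizeof = 48, alignof = 4
56 − 48 = 8

8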